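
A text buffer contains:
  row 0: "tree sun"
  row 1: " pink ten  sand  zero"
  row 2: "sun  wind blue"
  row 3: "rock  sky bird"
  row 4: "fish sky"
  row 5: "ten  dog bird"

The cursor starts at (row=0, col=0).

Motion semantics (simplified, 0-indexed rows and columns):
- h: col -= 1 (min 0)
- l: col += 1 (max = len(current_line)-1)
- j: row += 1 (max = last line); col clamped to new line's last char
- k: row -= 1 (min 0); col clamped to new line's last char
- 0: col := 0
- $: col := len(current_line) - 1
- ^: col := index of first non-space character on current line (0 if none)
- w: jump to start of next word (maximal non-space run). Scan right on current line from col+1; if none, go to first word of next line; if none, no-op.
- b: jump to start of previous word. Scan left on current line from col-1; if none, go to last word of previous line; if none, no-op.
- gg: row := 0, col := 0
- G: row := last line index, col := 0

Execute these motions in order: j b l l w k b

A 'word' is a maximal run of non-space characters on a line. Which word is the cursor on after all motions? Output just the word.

Answer: tree

Derivation:
After 1 (j): row=1 col=0 char='_'
After 2 (b): row=0 col=5 char='s'
After 3 (l): row=0 col=6 char='u'
After 4 (l): row=0 col=7 char='n'
After 5 (w): row=1 col=1 char='p'
After 6 (k): row=0 col=1 char='r'
After 7 (b): row=0 col=0 char='t'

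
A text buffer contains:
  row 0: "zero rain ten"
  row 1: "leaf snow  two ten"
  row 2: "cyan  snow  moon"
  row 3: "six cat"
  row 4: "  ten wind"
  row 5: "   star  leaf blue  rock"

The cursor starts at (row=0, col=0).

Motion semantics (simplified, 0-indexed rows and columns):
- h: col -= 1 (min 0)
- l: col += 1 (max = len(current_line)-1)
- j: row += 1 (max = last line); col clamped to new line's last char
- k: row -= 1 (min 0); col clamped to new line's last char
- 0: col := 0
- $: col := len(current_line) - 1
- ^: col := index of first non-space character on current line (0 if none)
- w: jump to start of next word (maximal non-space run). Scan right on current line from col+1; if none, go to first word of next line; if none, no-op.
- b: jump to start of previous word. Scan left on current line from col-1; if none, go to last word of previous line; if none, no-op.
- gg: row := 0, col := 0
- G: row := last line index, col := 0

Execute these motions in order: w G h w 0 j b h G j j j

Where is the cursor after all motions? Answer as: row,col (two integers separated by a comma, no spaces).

Answer: 5,0

Derivation:
After 1 (w): row=0 col=5 char='r'
After 2 (G): row=5 col=0 char='_'
After 3 (h): row=5 col=0 char='_'
After 4 (w): row=5 col=3 char='s'
After 5 (0): row=5 col=0 char='_'
After 6 (j): row=5 col=0 char='_'
After 7 (b): row=4 col=6 char='w'
After 8 (h): row=4 col=5 char='_'
After 9 (G): row=5 col=0 char='_'
After 10 (j): row=5 col=0 char='_'
After 11 (j): row=5 col=0 char='_'
After 12 (j): row=5 col=0 char='_'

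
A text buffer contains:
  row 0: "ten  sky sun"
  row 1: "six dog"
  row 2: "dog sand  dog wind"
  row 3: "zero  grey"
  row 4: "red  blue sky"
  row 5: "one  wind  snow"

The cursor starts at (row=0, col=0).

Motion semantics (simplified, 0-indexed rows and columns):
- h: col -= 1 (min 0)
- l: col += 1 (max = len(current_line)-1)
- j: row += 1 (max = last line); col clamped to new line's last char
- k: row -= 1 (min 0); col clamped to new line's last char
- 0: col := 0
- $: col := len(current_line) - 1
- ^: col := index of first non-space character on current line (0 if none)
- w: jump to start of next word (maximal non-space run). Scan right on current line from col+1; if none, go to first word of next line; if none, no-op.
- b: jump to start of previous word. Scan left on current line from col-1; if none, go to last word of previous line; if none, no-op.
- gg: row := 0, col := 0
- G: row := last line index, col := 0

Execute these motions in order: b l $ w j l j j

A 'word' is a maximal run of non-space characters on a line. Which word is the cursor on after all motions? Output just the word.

Answer: red

Derivation:
After 1 (b): row=0 col=0 char='t'
After 2 (l): row=0 col=1 char='e'
After 3 ($): row=0 col=11 char='n'
After 4 (w): row=1 col=0 char='s'
After 5 (j): row=2 col=0 char='d'
After 6 (l): row=2 col=1 char='o'
After 7 (j): row=3 col=1 char='e'
After 8 (j): row=4 col=1 char='e'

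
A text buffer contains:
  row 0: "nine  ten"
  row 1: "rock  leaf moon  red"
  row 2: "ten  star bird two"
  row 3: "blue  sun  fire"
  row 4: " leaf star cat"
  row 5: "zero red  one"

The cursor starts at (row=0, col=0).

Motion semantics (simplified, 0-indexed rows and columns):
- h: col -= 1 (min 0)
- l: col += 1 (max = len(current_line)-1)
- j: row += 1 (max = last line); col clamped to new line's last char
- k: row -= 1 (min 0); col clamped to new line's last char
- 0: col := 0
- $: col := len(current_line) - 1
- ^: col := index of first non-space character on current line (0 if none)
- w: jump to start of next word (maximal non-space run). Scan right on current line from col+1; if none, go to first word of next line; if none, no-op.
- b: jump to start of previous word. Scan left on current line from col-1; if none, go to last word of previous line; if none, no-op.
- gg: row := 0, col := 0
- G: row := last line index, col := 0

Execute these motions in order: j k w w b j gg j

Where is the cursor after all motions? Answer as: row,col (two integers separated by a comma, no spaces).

After 1 (j): row=1 col=0 char='r'
After 2 (k): row=0 col=0 char='n'
After 3 (w): row=0 col=6 char='t'
After 4 (w): row=1 col=0 char='r'
After 5 (b): row=0 col=6 char='t'
After 6 (j): row=1 col=6 char='l'
After 7 (gg): row=0 col=0 char='n'
After 8 (j): row=1 col=0 char='r'

Answer: 1,0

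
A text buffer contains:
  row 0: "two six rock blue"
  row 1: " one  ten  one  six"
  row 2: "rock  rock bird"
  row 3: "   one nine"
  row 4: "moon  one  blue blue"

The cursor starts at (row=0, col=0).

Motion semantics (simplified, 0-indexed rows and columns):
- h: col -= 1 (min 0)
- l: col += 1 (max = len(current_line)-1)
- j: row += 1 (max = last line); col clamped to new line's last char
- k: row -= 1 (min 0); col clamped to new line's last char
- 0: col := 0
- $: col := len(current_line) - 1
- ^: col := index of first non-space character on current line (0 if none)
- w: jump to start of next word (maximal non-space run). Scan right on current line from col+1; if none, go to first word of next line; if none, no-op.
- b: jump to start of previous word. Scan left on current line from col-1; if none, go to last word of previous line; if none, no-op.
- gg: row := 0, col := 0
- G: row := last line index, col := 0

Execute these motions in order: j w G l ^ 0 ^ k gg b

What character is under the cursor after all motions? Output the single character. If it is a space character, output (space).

Answer: t

Derivation:
After 1 (j): row=1 col=0 char='_'
After 2 (w): row=1 col=1 char='o'
After 3 (G): row=4 col=0 char='m'
After 4 (l): row=4 col=1 char='o'
After 5 (^): row=4 col=0 char='m'
After 6 (0): row=4 col=0 char='m'
After 7 (^): row=4 col=0 char='m'
After 8 (k): row=3 col=0 char='_'
After 9 (gg): row=0 col=0 char='t'
After 10 (b): row=0 col=0 char='t'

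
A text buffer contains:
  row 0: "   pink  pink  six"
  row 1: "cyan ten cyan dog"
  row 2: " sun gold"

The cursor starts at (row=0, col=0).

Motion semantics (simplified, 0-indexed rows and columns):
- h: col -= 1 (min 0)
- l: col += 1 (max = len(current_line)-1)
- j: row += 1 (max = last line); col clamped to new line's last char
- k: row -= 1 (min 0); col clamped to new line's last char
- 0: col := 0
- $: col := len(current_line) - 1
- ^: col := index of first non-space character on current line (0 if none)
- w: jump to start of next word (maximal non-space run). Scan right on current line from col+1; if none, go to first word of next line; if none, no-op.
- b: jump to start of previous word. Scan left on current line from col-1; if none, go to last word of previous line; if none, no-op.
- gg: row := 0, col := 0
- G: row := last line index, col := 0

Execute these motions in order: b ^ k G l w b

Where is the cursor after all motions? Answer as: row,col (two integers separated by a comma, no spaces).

Answer: 2,1

Derivation:
After 1 (b): row=0 col=0 char='_'
After 2 (^): row=0 col=3 char='p'
After 3 (k): row=0 col=3 char='p'
After 4 (G): row=2 col=0 char='_'
After 5 (l): row=2 col=1 char='s'
After 6 (w): row=2 col=5 char='g'
After 7 (b): row=2 col=1 char='s'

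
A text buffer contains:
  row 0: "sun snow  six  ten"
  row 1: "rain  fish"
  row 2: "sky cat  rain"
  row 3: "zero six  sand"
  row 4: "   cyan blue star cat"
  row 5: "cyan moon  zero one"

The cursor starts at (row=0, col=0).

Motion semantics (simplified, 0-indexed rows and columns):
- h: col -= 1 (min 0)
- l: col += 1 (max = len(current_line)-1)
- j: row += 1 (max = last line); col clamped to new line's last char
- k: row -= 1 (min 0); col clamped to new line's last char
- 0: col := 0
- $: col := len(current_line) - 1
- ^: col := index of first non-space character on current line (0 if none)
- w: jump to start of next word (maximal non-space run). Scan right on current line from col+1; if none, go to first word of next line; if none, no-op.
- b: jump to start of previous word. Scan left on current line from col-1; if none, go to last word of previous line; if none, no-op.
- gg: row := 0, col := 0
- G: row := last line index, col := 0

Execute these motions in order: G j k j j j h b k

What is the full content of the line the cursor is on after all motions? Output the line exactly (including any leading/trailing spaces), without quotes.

After 1 (G): row=5 col=0 char='c'
After 2 (j): row=5 col=0 char='c'
After 3 (k): row=4 col=0 char='_'
After 4 (j): row=5 col=0 char='c'
After 5 (j): row=5 col=0 char='c'
After 6 (j): row=5 col=0 char='c'
After 7 (h): row=5 col=0 char='c'
After 8 (b): row=4 col=18 char='c'
After 9 (k): row=3 col=13 char='d'

Answer: zero six  sand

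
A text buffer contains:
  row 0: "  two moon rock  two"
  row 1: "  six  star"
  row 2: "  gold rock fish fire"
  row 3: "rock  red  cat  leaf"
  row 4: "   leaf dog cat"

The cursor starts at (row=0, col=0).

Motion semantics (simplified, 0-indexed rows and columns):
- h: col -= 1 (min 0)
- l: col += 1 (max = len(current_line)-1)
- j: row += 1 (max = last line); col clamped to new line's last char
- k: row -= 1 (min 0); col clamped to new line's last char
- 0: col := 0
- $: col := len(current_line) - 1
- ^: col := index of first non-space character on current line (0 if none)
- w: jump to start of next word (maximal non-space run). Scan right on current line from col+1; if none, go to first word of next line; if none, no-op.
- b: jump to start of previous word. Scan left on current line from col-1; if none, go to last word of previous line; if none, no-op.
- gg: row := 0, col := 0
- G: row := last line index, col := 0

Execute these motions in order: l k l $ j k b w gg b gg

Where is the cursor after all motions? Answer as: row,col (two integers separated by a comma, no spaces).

After 1 (l): row=0 col=1 char='_'
After 2 (k): row=0 col=1 char='_'
After 3 (l): row=0 col=2 char='t'
After 4 ($): row=0 col=19 char='o'
After 5 (j): row=1 col=10 char='r'
After 6 (k): row=0 col=10 char='_'
After 7 (b): row=0 col=6 char='m'
After 8 (w): row=0 col=11 char='r'
After 9 (gg): row=0 col=0 char='_'
After 10 (b): row=0 col=0 char='_'
After 11 (gg): row=0 col=0 char='_'

Answer: 0,0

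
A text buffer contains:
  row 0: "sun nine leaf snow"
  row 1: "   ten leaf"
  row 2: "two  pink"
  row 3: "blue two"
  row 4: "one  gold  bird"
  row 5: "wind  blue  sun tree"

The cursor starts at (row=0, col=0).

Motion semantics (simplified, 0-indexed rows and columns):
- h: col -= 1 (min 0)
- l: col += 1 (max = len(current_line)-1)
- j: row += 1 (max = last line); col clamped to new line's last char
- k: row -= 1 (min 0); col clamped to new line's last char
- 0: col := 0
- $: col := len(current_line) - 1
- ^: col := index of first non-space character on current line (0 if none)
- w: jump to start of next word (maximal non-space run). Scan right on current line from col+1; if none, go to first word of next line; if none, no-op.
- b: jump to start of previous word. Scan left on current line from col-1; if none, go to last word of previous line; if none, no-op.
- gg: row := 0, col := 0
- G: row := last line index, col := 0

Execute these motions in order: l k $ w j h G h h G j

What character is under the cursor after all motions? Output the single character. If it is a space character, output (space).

After 1 (l): row=0 col=1 char='u'
After 2 (k): row=0 col=1 char='u'
After 3 ($): row=0 col=17 char='w'
After 4 (w): row=1 col=3 char='t'
After 5 (j): row=2 col=3 char='_'
After 6 (h): row=2 col=2 char='o'
After 7 (G): row=5 col=0 char='w'
After 8 (h): row=5 col=0 char='w'
After 9 (h): row=5 col=0 char='w'
After 10 (G): row=5 col=0 char='w'
After 11 (j): row=5 col=0 char='w'

Answer: w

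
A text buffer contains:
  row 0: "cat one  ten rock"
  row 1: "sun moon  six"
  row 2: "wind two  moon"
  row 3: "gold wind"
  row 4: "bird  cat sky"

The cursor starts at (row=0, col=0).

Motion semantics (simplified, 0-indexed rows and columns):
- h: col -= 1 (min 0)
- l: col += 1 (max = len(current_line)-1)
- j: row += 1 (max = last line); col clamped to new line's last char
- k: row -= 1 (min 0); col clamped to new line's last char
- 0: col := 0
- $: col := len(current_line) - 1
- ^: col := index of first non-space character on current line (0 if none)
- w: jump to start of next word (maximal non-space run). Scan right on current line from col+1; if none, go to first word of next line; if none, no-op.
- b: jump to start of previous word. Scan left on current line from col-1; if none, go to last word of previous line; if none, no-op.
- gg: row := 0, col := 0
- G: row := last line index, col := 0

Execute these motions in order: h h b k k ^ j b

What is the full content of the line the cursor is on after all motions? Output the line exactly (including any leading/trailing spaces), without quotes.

After 1 (h): row=0 col=0 char='c'
After 2 (h): row=0 col=0 char='c'
After 3 (b): row=0 col=0 char='c'
After 4 (k): row=0 col=0 char='c'
After 5 (k): row=0 col=0 char='c'
After 6 (^): row=0 col=0 char='c'
After 7 (j): row=1 col=0 char='s'
After 8 (b): row=0 col=13 char='r'

Answer: cat one  ten rock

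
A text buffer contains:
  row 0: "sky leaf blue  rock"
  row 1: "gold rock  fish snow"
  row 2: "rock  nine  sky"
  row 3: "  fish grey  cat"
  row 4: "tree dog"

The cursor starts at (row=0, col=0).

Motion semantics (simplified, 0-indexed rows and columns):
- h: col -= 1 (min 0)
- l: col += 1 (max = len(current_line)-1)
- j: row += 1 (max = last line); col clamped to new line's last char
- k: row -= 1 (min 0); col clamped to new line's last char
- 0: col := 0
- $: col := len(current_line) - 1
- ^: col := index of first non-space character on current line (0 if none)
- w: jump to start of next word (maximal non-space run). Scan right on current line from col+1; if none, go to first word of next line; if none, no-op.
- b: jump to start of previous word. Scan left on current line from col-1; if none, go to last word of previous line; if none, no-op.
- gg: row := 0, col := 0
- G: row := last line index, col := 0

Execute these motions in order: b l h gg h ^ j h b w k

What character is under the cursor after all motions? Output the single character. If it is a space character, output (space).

Answer: s

Derivation:
After 1 (b): row=0 col=0 char='s'
After 2 (l): row=0 col=1 char='k'
After 3 (h): row=0 col=0 char='s'
After 4 (gg): row=0 col=0 char='s'
After 5 (h): row=0 col=0 char='s'
After 6 (^): row=0 col=0 char='s'
After 7 (j): row=1 col=0 char='g'
After 8 (h): row=1 col=0 char='g'
After 9 (b): row=0 col=15 char='r'
After 10 (w): row=1 col=0 char='g'
After 11 (k): row=0 col=0 char='s'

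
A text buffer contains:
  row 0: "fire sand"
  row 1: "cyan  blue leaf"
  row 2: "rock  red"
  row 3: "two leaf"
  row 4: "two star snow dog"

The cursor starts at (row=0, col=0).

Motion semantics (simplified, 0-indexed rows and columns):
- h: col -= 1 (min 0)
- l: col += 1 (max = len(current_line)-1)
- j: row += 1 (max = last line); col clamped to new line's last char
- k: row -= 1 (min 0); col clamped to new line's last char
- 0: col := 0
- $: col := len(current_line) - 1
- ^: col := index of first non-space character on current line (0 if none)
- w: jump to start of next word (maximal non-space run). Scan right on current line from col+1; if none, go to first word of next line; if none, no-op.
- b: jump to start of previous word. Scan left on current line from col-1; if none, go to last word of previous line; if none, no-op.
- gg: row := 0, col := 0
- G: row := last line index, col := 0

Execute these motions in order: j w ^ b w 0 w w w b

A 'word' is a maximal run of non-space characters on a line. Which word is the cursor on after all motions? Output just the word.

Answer: leaf

Derivation:
After 1 (j): row=1 col=0 char='c'
After 2 (w): row=1 col=6 char='b'
After 3 (^): row=1 col=0 char='c'
After 4 (b): row=0 col=5 char='s'
After 5 (w): row=1 col=0 char='c'
After 6 (0): row=1 col=0 char='c'
After 7 (w): row=1 col=6 char='b'
After 8 (w): row=1 col=11 char='l'
After 9 (w): row=2 col=0 char='r'
After 10 (b): row=1 col=11 char='l'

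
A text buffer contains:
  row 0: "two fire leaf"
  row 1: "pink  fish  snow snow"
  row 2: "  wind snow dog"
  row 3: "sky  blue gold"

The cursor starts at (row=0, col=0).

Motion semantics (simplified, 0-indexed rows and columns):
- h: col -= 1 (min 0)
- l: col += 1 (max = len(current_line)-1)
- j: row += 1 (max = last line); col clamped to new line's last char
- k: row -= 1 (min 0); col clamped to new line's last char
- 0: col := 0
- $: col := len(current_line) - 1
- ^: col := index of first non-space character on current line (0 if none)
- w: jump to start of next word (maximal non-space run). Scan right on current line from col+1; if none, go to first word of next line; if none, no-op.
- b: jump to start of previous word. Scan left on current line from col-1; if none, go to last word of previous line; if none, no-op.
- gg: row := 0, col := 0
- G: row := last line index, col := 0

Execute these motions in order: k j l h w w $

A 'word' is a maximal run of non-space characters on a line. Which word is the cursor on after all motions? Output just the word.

After 1 (k): row=0 col=0 char='t'
After 2 (j): row=1 col=0 char='p'
After 3 (l): row=1 col=1 char='i'
After 4 (h): row=1 col=0 char='p'
After 5 (w): row=1 col=6 char='f'
After 6 (w): row=1 col=12 char='s'
After 7 ($): row=1 col=20 char='w'

Answer: snow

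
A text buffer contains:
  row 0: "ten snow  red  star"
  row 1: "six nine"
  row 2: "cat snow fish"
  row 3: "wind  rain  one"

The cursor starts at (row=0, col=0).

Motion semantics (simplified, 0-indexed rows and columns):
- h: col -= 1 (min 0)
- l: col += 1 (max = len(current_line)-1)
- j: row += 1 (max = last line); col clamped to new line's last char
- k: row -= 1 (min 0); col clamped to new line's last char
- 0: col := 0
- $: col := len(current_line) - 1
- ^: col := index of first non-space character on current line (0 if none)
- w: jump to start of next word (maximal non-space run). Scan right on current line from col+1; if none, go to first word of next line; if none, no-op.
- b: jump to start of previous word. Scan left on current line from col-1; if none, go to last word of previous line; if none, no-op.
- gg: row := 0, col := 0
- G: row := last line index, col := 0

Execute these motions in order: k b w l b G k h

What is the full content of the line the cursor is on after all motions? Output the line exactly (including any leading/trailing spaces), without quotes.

Answer: cat snow fish

Derivation:
After 1 (k): row=0 col=0 char='t'
After 2 (b): row=0 col=0 char='t'
After 3 (w): row=0 col=4 char='s'
After 4 (l): row=0 col=5 char='n'
After 5 (b): row=0 col=4 char='s'
After 6 (G): row=3 col=0 char='w'
After 7 (k): row=2 col=0 char='c'
After 8 (h): row=2 col=0 char='c'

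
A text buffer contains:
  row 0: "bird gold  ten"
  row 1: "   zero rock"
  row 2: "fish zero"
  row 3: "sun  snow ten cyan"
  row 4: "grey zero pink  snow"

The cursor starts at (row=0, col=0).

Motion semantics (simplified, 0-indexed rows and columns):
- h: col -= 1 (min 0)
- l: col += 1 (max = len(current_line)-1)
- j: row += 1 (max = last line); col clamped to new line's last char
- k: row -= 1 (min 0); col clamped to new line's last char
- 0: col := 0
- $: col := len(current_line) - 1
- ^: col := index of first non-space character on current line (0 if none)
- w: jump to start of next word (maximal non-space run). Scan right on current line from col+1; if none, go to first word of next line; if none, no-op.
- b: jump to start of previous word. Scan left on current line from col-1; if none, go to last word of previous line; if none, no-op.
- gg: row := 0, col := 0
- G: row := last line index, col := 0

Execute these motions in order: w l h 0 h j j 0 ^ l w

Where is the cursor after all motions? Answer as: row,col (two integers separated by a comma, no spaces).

Answer: 2,5

Derivation:
After 1 (w): row=0 col=5 char='g'
After 2 (l): row=0 col=6 char='o'
After 3 (h): row=0 col=5 char='g'
After 4 (0): row=0 col=0 char='b'
After 5 (h): row=0 col=0 char='b'
After 6 (j): row=1 col=0 char='_'
After 7 (j): row=2 col=0 char='f'
After 8 (0): row=2 col=0 char='f'
After 9 (^): row=2 col=0 char='f'
After 10 (l): row=2 col=1 char='i'
After 11 (w): row=2 col=5 char='z'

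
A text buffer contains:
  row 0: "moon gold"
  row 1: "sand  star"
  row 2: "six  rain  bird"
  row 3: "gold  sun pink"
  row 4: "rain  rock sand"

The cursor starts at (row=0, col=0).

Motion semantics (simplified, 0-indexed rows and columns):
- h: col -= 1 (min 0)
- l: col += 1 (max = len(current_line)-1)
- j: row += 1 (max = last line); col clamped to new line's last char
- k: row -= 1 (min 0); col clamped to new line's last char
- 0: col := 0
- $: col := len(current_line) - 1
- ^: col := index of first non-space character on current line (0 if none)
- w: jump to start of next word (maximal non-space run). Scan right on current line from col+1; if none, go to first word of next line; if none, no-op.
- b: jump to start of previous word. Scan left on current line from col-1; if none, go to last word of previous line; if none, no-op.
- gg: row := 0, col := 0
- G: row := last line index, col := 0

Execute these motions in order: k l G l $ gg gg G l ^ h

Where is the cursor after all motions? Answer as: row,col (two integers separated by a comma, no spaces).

After 1 (k): row=0 col=0 char='m'
After 2 (l): row=0 col=1 char='o'
After 3 (G): row=4 col=0 char='r'
After 4 (l): row=4 col=1 char='a'
After 5 ($): row=4 col=14 char='d'
After 6 (gg): row=0 col=0 char='m'
After 7 (gg): row=0 col=0 char='m'
After 8 (G): row=4 col=0 char='r'
After 9 (l): row=4 col=1 char='a'
After 10 (^): row=4 col=0 char='r'
After 11 (h): row=4 col=0 char='r'

Answer: 4,0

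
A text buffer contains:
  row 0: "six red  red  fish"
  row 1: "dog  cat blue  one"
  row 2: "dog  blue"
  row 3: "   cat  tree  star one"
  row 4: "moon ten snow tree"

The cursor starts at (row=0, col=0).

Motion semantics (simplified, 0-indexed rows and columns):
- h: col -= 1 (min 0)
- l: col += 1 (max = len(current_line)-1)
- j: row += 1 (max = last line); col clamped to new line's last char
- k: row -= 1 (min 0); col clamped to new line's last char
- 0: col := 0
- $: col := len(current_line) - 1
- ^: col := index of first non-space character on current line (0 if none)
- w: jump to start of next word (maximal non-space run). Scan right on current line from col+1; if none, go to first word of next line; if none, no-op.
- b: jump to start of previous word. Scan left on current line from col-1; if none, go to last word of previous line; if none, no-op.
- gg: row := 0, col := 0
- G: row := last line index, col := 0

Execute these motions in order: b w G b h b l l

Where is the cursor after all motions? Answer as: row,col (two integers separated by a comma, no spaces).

After 1 (b): row=0 col=0 char='s'
After 2 (w): row=0 col=4 char='r'
After 3 (G): row=4 col=0 char='m'
After 4 (b): row=3 col=19 char='o'
After 5 (h): row=3 col=18 char='_'
After 6 (b): row=3 col=14 char='s'
After 7 (l): row=3 col=15 char='t'
After 8 (l): row=3 col=16 char='a'

Answer: 3,16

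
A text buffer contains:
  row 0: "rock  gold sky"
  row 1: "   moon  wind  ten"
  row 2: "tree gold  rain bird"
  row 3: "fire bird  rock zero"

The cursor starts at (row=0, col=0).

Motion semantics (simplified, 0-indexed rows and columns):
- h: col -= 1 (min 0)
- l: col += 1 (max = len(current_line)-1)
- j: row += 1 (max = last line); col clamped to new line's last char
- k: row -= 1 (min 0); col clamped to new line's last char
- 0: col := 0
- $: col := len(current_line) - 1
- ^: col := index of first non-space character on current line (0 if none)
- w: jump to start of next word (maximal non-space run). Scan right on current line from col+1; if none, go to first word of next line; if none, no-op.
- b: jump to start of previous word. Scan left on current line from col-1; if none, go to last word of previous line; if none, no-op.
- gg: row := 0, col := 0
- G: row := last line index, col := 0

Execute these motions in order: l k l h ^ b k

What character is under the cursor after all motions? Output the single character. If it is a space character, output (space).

After 1 (l): row=0 col=1 char='o'
After 2 (k): row=0 col=1 char='o'
After 3 (l): row=0 col=2 char='c'
After 4 (h): row=0 col=1 char='o'
After 5 (^): row=0 col=0 char='r'
After 6 (b): row=0 col=0 char='r'
After 7 (k): row=0 col=0 char='r'

Answer: r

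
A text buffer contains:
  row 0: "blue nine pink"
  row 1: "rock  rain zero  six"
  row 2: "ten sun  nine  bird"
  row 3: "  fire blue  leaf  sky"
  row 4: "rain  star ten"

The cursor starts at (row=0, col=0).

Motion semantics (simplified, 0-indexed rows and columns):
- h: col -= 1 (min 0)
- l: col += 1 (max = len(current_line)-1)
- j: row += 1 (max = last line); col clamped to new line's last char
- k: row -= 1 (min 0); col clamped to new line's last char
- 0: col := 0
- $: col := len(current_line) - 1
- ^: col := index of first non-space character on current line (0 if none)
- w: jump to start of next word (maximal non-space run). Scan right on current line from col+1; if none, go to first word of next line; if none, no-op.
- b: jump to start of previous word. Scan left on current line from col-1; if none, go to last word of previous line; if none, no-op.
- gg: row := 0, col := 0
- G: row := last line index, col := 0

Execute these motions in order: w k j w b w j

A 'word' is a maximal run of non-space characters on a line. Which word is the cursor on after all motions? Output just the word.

After 1 (w): row=0 col=5 char='n'
After 2 (k): row=0 col=5 char='n'
After 3 (j): row=1 col=5 char='_'
After 4 (w): row=1 col=6 char='r'
After 5 (b): row=1 col=0 char='r'
After 6 (w): row=1 col=6 char='r'
After 7 (j): row=2 col=6 char='n'

Answer: sun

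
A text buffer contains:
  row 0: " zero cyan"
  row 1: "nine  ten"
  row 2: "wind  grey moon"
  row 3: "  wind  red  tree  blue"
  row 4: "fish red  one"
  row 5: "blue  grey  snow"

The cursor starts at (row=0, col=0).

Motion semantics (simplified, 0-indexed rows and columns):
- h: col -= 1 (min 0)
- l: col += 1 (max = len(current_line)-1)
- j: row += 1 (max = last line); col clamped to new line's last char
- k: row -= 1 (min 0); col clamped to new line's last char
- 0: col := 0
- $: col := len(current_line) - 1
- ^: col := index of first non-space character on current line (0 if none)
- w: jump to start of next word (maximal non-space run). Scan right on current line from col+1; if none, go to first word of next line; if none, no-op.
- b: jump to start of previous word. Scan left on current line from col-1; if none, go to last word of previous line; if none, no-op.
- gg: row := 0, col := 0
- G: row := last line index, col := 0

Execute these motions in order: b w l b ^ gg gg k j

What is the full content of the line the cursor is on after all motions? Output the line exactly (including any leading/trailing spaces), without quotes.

After 1 (b): row=0 col=0 char='_'
After 2 (w): row=0 col=1 char='z'
After 3 (l): row=0 col=2 char='e'
After 4 (b): row=0 col=1 char='z'
After 5 (^): row=0 col=1 char='z'
After 6 (gg): row=0 col=0 char='_'
After 7 (gg): row=0 col=0 char='_'
After 8 (k): row=0 col=0 char='_'
After 9 (j): row=1 col=0 char='n'

Answer: nine  ten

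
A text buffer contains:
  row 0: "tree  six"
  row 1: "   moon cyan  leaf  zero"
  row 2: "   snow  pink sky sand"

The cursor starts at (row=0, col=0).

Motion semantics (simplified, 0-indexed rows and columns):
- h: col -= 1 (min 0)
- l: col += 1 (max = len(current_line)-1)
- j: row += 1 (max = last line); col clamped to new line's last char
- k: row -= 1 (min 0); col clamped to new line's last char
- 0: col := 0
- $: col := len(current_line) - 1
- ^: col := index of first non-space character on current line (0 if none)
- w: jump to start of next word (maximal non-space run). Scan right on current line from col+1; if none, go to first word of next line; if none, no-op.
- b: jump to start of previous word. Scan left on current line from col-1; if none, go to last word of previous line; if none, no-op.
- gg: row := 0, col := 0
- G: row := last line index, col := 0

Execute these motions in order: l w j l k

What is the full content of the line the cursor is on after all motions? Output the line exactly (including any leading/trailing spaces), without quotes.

After 1 (l): row=0 col=1 char='r'
After 2 (w): row=0 col=6 char='s'
After 3 (j): row=1 col=6 char='n'
After 4 (l): row=1 col=7 char='_'
After 5 (k): row=0 col=7 char='i'

Answer: tree  six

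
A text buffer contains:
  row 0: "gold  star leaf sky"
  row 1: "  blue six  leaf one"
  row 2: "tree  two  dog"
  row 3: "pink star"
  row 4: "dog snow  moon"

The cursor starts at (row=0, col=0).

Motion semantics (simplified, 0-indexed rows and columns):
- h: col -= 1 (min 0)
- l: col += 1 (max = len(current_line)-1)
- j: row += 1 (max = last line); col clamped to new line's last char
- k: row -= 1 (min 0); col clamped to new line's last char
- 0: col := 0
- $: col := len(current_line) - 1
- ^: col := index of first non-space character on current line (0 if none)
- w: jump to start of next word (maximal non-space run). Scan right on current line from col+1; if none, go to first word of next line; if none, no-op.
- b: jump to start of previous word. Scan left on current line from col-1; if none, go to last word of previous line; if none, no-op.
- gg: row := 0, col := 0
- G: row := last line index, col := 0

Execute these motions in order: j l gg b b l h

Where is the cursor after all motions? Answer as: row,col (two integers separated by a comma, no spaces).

After 1 (j): row=1 col=0 char='_'
After 2 (l): row=1 col=1 char='_'
After 3 (gg): row=0 col=0 char='g'
After 4 (b): row=0 col=0 char='g'
After 5 (b): row=0 col=0 char='g'
After 6 (l): row=0 col=1 char='o'
After 7 (h): row=0 col=0 char='g'

Answer: 0,0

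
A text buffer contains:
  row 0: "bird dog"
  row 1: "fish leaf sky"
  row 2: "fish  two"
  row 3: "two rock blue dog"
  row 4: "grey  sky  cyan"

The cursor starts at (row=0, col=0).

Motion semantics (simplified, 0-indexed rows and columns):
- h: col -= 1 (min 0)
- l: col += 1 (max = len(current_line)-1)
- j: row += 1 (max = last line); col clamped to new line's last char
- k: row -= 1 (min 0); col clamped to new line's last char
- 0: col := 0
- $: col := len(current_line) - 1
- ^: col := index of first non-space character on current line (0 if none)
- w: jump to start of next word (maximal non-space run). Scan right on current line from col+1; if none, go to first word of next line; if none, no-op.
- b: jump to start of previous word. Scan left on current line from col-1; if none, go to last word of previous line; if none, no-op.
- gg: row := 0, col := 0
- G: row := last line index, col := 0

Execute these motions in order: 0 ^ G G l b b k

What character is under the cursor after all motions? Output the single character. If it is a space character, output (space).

Answer: o

Derivation:
After 1 (0): row=0 col=0 char='b'
After 2 (^): row=0 col=0 char='b'
After 3 (G): row=4 col=0 char='g'
After 4 (G): row=4 col=0 char='g'
After 5 (l): row=4 col=1 char='r'
After 6 (b): row=4 col=0 char='g'
After 7 (b): row=3 col=14 char='d'
After 8 (k): row=2 col=8 char='o'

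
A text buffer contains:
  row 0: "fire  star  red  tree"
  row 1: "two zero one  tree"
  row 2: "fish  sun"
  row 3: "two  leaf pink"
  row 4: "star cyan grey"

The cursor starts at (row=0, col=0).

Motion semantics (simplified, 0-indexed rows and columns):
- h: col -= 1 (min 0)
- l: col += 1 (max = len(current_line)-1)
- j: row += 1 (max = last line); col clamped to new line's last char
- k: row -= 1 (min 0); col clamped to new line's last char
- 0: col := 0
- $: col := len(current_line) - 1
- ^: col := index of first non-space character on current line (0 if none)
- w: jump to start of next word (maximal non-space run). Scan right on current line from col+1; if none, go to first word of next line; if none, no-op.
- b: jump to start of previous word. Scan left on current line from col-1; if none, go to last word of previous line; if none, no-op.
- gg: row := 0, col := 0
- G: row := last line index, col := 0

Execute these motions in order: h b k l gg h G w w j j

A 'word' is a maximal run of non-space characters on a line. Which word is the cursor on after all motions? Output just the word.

Answer: grey

Derivation:
After 1 (h): row=0 col=0 char='f'
After 2 (b): row=0 col=0 char='f'
After 3 (k): row=0 col=0 char='f'
After 4 (l): row=0 col=1 char='i'
After 5 (gg): row=0 col=0 char='f'
After 6 (h): row=0 col=0 char='f'
After 7 (G): row=4 col=0 char='s'
After 8 (w): row=4 col=5 char='c'
After 9 (w): row=4 col=10 char='g'
After 10 (j): row=4 col=10 char='g'
After 11 (j): row=4 col=10 char='g'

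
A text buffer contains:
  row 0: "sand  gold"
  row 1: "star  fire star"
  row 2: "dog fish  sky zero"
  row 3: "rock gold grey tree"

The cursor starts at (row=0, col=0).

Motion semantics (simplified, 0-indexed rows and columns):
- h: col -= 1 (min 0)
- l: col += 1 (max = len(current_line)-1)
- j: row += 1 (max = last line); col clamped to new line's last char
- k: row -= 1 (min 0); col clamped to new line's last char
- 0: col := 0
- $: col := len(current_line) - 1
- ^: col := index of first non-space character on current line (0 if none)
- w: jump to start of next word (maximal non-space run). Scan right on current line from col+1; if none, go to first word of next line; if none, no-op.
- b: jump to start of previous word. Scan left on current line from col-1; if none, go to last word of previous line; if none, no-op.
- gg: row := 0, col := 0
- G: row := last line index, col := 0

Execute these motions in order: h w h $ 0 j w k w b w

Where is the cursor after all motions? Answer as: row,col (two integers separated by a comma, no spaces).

Answer: 1,0

Derivation:
After 1 (h): row=0 col=0 char='s'
After 2 (w): row=0 col=6 char='g'
After 3 (h): row=0 col=5 char='_'
After 4 ($): row=0 col=9 char='d'
After 5 (0): row=0 col=0 char='s'
After 6 (j): row=1 col=0 char='s'
After 7 (w): row=1 col=6 char='f'
After 8 (k): row=0 col=6 char='g'
After 9 (w): row=1 col=0 char='s'
After 10 (b): row=0 col=6 char='g'
After 11 (w): row=1 col=0 char='s'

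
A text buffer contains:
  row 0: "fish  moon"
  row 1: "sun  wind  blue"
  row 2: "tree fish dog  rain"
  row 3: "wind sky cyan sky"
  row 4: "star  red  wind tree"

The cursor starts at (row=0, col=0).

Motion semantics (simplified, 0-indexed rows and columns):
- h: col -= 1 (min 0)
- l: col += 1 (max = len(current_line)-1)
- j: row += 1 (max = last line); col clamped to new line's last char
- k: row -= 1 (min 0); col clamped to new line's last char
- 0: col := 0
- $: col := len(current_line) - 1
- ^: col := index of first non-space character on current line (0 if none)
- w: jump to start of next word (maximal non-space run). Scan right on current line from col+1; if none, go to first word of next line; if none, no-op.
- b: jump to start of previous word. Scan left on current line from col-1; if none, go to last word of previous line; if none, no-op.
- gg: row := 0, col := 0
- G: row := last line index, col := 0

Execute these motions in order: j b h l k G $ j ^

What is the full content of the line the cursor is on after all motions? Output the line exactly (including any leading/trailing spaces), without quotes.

After 1 (j): row=1 col=0 char='s'
After 2 (b): row=0 col=6 char='m'
After 3 (h): row=0 col=5 char='_'
After 4 (l): row=0 col=6 char='m'
After 5 (k): row=0 col=6 char='m'
After 6 (G): row=4 col=0 char='s'
After 7 ($): row=4 col=19 char='e'
After 8 (j): row=4 col=19 char='e'
After 9 (^): row=4 col=0 char='s'

Answer: star  red  wind tree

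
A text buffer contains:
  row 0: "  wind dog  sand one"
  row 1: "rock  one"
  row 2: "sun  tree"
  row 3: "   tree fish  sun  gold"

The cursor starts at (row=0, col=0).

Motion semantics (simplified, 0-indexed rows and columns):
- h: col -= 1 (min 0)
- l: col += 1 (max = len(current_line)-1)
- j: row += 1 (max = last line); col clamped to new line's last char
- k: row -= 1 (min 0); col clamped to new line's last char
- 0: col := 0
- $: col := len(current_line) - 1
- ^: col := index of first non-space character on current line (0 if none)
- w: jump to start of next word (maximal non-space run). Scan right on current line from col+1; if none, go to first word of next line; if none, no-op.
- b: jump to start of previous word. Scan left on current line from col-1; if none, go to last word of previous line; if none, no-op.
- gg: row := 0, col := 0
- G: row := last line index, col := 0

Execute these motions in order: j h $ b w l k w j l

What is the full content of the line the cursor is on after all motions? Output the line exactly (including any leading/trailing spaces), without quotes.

Answer: sun  tree

Derivation:
After 1 (j): row=1 col=0 char='r'
After 2 (h): row=1 col=0 char='r'
After 3 ($): row=1 col=8 char='e'
After 4 (b): row=1 col=6 char='o'
After 5 (w): row=2 col=0 char='s'
After 6 (l): row=2 col=1 char='u'
After 7 (k): row=1 col=1 char='o'
After 8 (w): row=1 col=6 char='o'
After 9 (j): row=2 col=6 char='r'
After 10 (l): row=2 col=7 char='e'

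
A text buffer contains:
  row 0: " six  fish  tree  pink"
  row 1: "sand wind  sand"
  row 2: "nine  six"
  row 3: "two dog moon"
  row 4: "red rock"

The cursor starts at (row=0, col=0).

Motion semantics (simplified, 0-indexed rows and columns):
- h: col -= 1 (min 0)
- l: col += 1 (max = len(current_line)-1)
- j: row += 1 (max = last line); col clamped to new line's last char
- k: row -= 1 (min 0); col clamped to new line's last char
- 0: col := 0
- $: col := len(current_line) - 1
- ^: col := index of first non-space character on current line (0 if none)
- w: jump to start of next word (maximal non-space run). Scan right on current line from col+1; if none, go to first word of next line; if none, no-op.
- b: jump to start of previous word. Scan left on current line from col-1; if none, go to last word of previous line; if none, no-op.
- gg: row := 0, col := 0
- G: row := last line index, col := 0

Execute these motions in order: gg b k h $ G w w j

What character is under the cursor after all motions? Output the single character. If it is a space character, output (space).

Answer: r

Derivation:
After 1 (gg): row=0 col=0 char='_'
After 2 (b): row=0 col=0 char='_'
After 3 (k): row=0 col=0 char='_'
After 4 (h): row=0 col=0 char='_'
After 5 ($): row=0 col=21 char='k'
After 6 (G): row=4 col=0 char='r'
After 7 (w): row=4 col=4 char='r'
After 8 (w): row=4 col=4 char='r'
After 9 (j): row=4 col=4 char='r'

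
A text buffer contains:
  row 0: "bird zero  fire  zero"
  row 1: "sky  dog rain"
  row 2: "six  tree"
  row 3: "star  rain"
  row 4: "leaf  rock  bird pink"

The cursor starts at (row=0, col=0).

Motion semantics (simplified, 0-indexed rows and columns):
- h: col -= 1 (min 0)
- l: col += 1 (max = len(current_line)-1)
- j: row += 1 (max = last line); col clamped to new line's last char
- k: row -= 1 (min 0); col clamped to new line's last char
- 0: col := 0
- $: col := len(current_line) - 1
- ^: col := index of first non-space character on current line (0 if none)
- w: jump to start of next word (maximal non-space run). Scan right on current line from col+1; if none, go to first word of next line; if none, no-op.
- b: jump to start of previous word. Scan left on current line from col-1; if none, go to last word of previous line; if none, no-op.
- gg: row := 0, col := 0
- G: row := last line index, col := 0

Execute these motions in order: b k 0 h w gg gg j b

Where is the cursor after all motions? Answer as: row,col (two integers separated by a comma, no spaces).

Answer: 0,17

Derivation:
After 1 (b): row=0 col=0 char='b'
After 2 (k): row=0 col=0 char='b'
After 3 (0): row=0 col=0 char='b'
After 4 (h): row=0 col=0 char='b'
After 5 (w): row=0 col=5 char='z'
After 6 (gg): row=0 col=0 char='b'
After 7 (gg): row=0 col=0 char='b'
After 8 (j): row=1 col=0 char='s'
After 9 (b): row=0 col=17 char='z'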